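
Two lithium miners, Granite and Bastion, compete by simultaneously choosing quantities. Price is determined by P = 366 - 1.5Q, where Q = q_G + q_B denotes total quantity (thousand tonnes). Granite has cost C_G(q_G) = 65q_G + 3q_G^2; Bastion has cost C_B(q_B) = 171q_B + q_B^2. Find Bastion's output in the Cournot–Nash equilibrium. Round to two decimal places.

Granite's profit: π_G = (366 - 1.5Q)q_G - (65q_G + 3q_G²). Setting ∂π_G/∂q_G = 0: 301 - 9q_G - (3/2)(q_B) = 0.
Bastion's profit: π_B = (366 - 1.5Q)q_B - (171q_B + q_B²). Setting ∂π_B/∂q_B = 0: 195 - 5q_B - (3/2)(q_G) = 0.
Best responses: q_G = (301 - (3/2)q_B)/9, q_B = (195 - (3/2)q_G)/5.
Solving the pair: q_G = 28.3626, q_B = 1738/57.

30.49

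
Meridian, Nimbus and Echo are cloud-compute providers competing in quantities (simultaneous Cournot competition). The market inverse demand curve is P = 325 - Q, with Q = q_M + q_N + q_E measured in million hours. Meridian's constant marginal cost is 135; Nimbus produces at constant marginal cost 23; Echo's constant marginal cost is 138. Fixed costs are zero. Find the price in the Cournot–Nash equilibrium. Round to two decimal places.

155.25

Meridian's profit: π_M = (325 - Q)q_M - (135q_M). Setting ∂π_M/∂q_M = 0: 190 - 2q_M - (q_N + q_E) = 0.
Nimbus's profit: π_N = (325 - Q)q_N - (23q_N). Setting ∂π_N/∂q_N = 0: 302 - 2q_N - (q_M + q_E) = 0.
Echo's first-order condition: 187 - 2q_E - (q_M + q_N) = 0.
Summing all 3 equations gives 679 − 4Q = 0, hence Q = 679/4.
Back-substituting: q_M = (190 − 679/4) = 81/4, q_N = (302 − 679/4) = 529/4, q_E = (187 − 679/4) = 69/4.
Total output Q = 679/4, so price P = 325 - 679/4 = 621/4.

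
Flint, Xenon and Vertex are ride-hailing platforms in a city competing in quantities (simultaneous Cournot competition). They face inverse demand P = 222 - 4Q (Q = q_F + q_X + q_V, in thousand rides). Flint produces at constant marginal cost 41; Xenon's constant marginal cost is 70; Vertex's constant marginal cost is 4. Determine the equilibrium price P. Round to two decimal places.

Flint's profit: π_F = (222 - 4Q)q_F - (41q_F). Setting ∂π_F/∂q_F = 0: 181 - 8q_F - 4(q_X + q_V) = 0.
Xenon's first-order condition: 152 - 8q_X - 4(q_F + q_V) = 0.
Vertex's profit: π_V = (222 - 4Q)q_V - (4q_V). Setting ∂π_V/∂q_V = 0: 218 - 8q_V - 4(q_F + q_X) = 0.
Adding the 3 conditions: 551 − 8Q − 8Q = 0, i.e. Q = 551/16.
Back-substituting: q_F = (181 − 551/4)/4 = 173/16, q_X = (152 − 551/4)/4 = 57/16, q_V = (218 − 551/4)/4 = 321/16.
Total output Q = 551/16, so price P = 222 - 4·(551/16) = 337/4.

84.25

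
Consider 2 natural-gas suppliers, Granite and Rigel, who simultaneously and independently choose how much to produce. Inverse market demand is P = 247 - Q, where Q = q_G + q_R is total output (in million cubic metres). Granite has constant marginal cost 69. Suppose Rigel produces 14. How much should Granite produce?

82

With the rival's output fixed at 14, Granite's profit is π_G = (247 - 14 - q_G)q_G - (69q_G) = (233 - q_G)q_G - (69q_G).
∂π_G/∂q_G = 164 - 2q_G = 0, so q_G = 82.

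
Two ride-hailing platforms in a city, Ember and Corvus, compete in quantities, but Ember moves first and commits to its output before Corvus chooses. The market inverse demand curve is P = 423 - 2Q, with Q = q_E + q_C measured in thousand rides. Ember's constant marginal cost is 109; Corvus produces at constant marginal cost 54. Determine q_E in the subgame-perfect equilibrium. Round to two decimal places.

The follower Corvus best-responds to any q_E: π_C = (423 - 2Q)q_C - 54q_C.
Follower FOC: 369 - 2q_E - 4q_C = 0, so q_C(q_E) = (369 - 2q_E)/4.
Ember substitutes q_C(q_E) into its own profit: π_E = q_E(423 - 2q_E - (369 - 2q_E)/2) - 109q_E = (477/2 - q_E)q_E - 109q_E.
Maximising: ∂π_E/∂q_E = 259/2 - 2q_E = 0, giving q_E = 259/4.
Then q_C = (369 - 2·(259/4))/4 = 479/8.

64.75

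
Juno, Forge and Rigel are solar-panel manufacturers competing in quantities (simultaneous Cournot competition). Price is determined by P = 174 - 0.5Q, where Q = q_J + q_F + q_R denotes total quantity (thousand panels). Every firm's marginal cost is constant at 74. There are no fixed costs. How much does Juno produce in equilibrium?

50

A representative firm's profit is π_i = q_i(174 - 0.5Q) - 74q_i.
First-order condition (treating rivals' output as given): 100 - q_i - (1/2)·Σ_{j≠i} q_j = 0.
With identical firms every q_j equals q_i, so Σ_{j≠i} q_j = 2q_i and 100 = 2q_i, giving q_i = 50.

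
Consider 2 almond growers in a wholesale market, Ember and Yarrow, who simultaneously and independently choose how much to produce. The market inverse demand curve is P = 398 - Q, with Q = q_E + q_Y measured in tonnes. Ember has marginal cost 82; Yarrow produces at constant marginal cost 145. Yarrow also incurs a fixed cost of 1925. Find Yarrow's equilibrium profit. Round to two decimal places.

2086.11

Ember's profit: π_E = (398 - Q)q_E - (82q_E). Setting ∂π_E/∂q_E = 0: 316 - 2q_E - (q_Y) = 0.
Yarrow's first-order condition: 253 - 2q_Y - (q_E) = 0.
Rearranging gives the reaction functions q_E = (316 - q_Y)/2 and q_Y = (253 - q_E)/2.
Substituting one into the other gives q_E = 379/3 and q_Y = 190/3.
Price P = 398 - 569/3 = 625/3.
Yarrow's profit: (625/3 - 145)·(190/3) - 1925 = 2086.1111.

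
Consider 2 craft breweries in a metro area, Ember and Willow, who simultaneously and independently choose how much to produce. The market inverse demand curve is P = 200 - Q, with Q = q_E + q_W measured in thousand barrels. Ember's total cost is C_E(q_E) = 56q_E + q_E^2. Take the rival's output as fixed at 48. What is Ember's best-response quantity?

24

With the rival's output fixed at 48, Ember's profit is π_E = (200 - 48 - q_E)q_E - (56q_E + q_E²) = (152 - q_E)q_E - (56q_E + q_E²).
∂π_E/∂q_E = 96 - 4q_E = 0, so q_E = 24.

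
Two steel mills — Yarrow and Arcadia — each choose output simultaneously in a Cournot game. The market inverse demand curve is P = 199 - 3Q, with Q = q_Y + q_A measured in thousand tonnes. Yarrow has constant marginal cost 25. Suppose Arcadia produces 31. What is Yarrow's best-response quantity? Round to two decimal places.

With the rival's output fixed at 31, Yarrow's profit is π_Y = (199 - 3·31 - 3q_Y)q_Y - (25q_Y) = (106 - 3q_Y)q_Y - (25q_Y).
∂π_Y/∂q_Y = 81 - 6q_Y = 0, so q_Y = 27/2.

13.50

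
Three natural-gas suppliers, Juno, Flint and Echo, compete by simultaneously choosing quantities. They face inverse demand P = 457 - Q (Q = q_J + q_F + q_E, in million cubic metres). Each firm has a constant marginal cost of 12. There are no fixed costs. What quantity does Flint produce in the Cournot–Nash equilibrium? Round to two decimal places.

111.25

A representative firm's profit is π_i = q_i(457 - Q) - 12q_i.
Setting ∂π_i/∂q_i = 0 with rivals' quantities fixed: 445 - 2q_i - Σ_{j≠i} q_j = 0.
With identical firms every q_j equals q_i, so Σ_{j≠i} q_j = 2q_i and 445 = 4q_i, giving q_i = 445/4.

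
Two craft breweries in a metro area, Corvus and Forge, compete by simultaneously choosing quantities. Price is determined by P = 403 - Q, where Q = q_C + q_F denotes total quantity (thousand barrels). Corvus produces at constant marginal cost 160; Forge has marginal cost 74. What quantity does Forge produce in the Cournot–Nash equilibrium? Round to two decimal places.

138.33

Corvus's profit: π_C = (403 - Q)q_C - (160q_C). Setting ∂π_C/∂q_C = 0: 243 - 2q_C - (q_F) = 0.
Forge's first-order condition: 329 - 2q_F - (q_C) = 0.
Best responses: q_C = (243 - q_F)/2, q_F = (329 - q_C)/2.
Solving the pair: q_C = 157/3, q_F = 415/3.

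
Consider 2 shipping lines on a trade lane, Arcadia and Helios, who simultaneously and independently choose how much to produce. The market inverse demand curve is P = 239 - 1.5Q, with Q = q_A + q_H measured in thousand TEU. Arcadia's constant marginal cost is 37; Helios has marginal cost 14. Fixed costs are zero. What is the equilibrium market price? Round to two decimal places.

Arcadia's profit: π_A = (239 - 1.5Q)q_A - (37q_A). Setting ∂π_A/∂q_A = 0: 202 - 3q_A - (3/2)(q_H) = 0.
Helios's profit: π_H = (239 - 1.5Q)q_H - (14q_H). Setting ∂π_H/∂q_H = 0: 225 - 3q_H - (3/2)(q_A) = 0.
Best responses: q_A = (202 - (3/2)q_H)/3, q_H = (225 - (3/2)q_A)/3.
Solving the pair: q_A = 358/9, q_H = 496/9.
Total output Q = 854/9, so price P = 239 - (3/2)·(854/9) = 290/3.

96.67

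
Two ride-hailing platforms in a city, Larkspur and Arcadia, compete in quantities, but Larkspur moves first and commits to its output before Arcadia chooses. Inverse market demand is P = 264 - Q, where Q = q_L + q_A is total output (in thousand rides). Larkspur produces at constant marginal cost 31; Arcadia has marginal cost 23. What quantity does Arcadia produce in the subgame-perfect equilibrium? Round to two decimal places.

Solve by backward induction. Given q_L, the follower Arcadia maximises π_A = (264 - q_L - q_A)q_A - 23q_A.
Follower FOC: 241 - q_L - 2q_A = 0, so q_A(q_L) = (241 - q_L)/2.
The leader anticipates this reaction. Substituting into P = 264 - Q gives P = 287/2 - (1/2)q_L, so π_L = (287/2 - (1/2)q_L)q_L - 31q_L.
Maximising: ∂π_L/∂q_L = 225/2 - q_L = 0, giving q_L = 225/2.
Then q_A = (241 - 225/2)/2 = 257/4.

64.25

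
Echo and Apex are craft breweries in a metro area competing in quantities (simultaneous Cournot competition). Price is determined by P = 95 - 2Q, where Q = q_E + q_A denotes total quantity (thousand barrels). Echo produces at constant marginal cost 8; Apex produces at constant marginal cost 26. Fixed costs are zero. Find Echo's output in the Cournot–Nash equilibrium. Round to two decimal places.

Echo's profit: π_E = (95 - 2Q)q_E - (8q_E). Setting ∂π_E/∂q_E = 0: 87 - 4q_E - 2(q_A) = 0.
Apex's first-order condition: 69 - 4q_A - 2(q_E) = 0.
Rearranging gives the reaction functions q_E = (87 - 2q_A)/4 and q_A = (69 - 2q_E)/4.
Solving the pair: q_E = 35/2, q_A = 17/2.

17.50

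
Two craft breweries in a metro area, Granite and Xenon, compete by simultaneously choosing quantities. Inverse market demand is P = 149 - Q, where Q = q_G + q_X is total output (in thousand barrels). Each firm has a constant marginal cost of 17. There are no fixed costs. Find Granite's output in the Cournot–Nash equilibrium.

44

A representative firm's profit is π_i = q_i(149 - Q) - 17q_i.
Setting ∂π_i/∂q_i = 0 with rivals' quantities fixed: 132 - 2q_i - q_j = 0.
With identical firms every q_j equals q_i, so q_j = q_i and 132 = 3q_i, giving q_i = 44.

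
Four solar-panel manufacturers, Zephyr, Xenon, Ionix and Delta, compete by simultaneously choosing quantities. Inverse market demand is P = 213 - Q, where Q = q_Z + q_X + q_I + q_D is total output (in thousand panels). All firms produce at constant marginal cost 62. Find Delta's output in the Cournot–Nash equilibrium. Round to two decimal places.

30.20

Each firm earns π_i = (213 - Q)q_i - 62q_i.
Setting ∂π_i/∂q_i = 0 with rivals' quantities fixed: 151 - 2q_i - Σ_{j≠i} q_j = 0.
By symmetry each firm produces the same amount; substituting Σ_{j≠i} q_j = 3q_i yields q_i = 151/5.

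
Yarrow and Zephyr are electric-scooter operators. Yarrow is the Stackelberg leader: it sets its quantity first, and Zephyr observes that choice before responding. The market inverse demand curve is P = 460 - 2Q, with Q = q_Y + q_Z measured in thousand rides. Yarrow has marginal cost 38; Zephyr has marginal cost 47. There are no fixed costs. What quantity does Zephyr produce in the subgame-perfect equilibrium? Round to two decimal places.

49.38

Solve by backward induction. Given q_Y, the follower Zephyr maximises π_Z = (460 - 2q_Y - 2q_Z)q_Z - 47q_Z.
Setting the follower's marginal profit to zero, 413 - 2q_Y - 4q_Z = 0, i.e. q_Z = (413 - 2q_Y)/4.
The leader anticipates this reaction. Substituting into P = 460 - 2Q gives P = 507/2 - q_Y, so π_Y = (507/2 - q_Y)q_Y - 38q_Y.
Leader FOC: 431/2 - 2q_Y = 0, so q_Y = 431/4.
Then q_Z = (413 - 2·(431/4))/4 = 395/8.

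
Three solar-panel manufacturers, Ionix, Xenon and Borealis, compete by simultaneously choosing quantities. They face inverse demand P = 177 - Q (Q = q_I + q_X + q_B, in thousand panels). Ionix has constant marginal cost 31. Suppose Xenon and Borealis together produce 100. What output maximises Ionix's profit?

With rivals' combined output fixed at 100, Ionix's profit is π_I = (177 - 100 - q_I)q_I - (31q_I) = (77 - q_I)q_I - (31q_I).
∂π_I/∂q_I = 46 - 2q_I = 0, so q_I = 23.

23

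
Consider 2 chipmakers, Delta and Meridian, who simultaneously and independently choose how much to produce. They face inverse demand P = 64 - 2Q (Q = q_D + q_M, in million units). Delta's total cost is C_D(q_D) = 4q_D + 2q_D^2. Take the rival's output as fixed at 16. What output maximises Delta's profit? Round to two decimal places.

3.50

With the rival's output fixed at 16, Delta's profit is π_D = (64 - 2·16 - 2q_D)q_D - (4q_D + 2q_D²) = (32 - 2q_D)q_D - (4q_D + 2q_D²).
∂π_D/∂q_D = 28 - 8q_D = 0, so q_D = 7/2.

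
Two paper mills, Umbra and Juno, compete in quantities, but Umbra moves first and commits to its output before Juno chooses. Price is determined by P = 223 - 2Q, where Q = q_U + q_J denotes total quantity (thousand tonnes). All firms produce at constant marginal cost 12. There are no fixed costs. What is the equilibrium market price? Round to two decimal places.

Solve by backward induction. Given q_U, the follower Juno maximises π_J = (223 - 2q_U - 2q_J)q_J - 12q_J.
∂π_J/∂q_J = 211 - 2q_U - 4q_J = 0 gives the reaction function q_J = (211 - 2q_U)/4.
The leader anticipates this reaction. Substituting into P = 223 - 2Q gives P = 235/2 - q_U, so π_U = (235/2 - q_U)q_U - 12q_U.
Leader FOC: 211/2 - 2q_U = 0, so q_U = 211/4.
Then q_J = (211 - 2·(211/4))/4 = 211/8.
Total output Q = 633/8, so price P = 223 - 2·(633/8) = 259/4.

64.75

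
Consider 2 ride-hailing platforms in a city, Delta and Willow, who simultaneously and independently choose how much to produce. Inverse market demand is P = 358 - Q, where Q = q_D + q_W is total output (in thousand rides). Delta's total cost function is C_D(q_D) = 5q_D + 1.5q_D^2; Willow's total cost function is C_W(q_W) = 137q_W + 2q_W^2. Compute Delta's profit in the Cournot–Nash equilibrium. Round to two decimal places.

Delta's profit: π_D = (358 - Q)q_D - (5q_D + (3/2)q_D²). Setting ∂π_D/∂q_D = 0: 353 - 5q_D - (q_W) = 0.
Willow's profit: π_W = (358 - Q)q_W - (137q_W + 2q_W²). Setting ∂π_W/∂q_W = 0: 221 - 6q_W - (q_D) = 0.
So q_D = (353 - q_W)/5 and q_W = (221 - q_D)/6.
Solving the pair: q_D = 1897/29, q_W = 752/29.
Price P = 358 - 91.3448 = 266.6552.
Delta's profit: 266.6552·(1897/29) - 5·(1897/29) - (3/2)(1897/29)² = 10697.4108.

10697.41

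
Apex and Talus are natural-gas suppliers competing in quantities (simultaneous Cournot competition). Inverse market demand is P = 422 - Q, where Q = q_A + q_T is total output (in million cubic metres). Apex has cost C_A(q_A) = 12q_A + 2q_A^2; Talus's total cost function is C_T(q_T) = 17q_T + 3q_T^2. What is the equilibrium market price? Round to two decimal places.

317.85

Apex's profit: π_A = (422 - Q)q_A - (12q_A + 2q_A²). Setting ∂π_A/∂q_A = 0: 410 - 6q_A - (q_T) = 0.
Talus's first-order condition: 405 - 8q_T - (q_A) = 0.
Rearranging gives the reaction functions q_A = (410 - q_T)/6 and q_T = (405 - q_A)/8.
Substituting one into the other gives q_A = 61.1702 and q_T = 42.9787.
Total output Q = 104.1489, so price P = 422 - 104.1489 = 317.8511.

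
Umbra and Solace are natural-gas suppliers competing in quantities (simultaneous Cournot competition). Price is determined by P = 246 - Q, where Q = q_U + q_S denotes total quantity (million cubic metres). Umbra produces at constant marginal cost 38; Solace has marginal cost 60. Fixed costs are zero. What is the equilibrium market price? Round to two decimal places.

Umbra's profit: π_U = (246 - Q)q_U - (38q_U). Setting ∂π_U/∂q_U = 0: 208 - 2q_U - (q_S) = 0.
Solace's profit: π_S = (246 - Q)q_S - (60q_S). Setting ∂π_S/∂q_S = 0: 186 - 2q_S - (q_U) = 0.
Rearranging gives the reaction functions q_U = (208 - q_S)/2 and q_S = (186 - q_U)/2.
Solving the pair: q_U = 230/3, q_S = 164/3.
Total output Q = 394/3, so price P = 246 - 394/3 = 344/3.

114.67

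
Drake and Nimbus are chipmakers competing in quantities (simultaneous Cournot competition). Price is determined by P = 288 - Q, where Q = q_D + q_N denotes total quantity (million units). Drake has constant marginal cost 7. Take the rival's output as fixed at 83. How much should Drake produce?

With the rival's output fixed at 83, Drake's profit is π_D = (288 - 83 - q_D)q_D - (7q_D) = (205 - q_D)q_D - (7q_D).
∂π_D/∂q_D = 198 - 2q_D = 0, so q_D = 99.

99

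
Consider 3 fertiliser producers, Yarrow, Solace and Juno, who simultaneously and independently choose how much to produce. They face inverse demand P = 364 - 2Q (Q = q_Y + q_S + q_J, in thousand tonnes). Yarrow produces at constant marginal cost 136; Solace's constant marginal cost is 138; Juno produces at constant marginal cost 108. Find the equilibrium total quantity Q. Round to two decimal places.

Yarrow's profit: π_Y = (364 - 2Q)q_Y - (136q_Y). Setting ∂π_Y/∂q_Y = 0: 228 - 4q_Y - 2(q_S + q_J) = 0.
Solace's first-order condition: 226 - 4q_S - 2(q_Y + q_J) = 0.
Juno's profit: π_J = (364 - 2Q)q_J - (108q_J). Setting ∂π_J/∂q_J = 0: 256 - 4q_J - 2(q_Y + q_S) = 0.
Summing all 3 equations gives 710 − 8Q = 0, hence Q = 355/4.
Back-substituting: q_Y = (228 − 355/2)/2 = 101/4, q_S = (226 − 355/2)/2 = 97/4, q_J = (256 − 355/2)/2 = 157/4.
Total output Q = 101/4 + 97/4 + 157/4 = 355/4.

88.75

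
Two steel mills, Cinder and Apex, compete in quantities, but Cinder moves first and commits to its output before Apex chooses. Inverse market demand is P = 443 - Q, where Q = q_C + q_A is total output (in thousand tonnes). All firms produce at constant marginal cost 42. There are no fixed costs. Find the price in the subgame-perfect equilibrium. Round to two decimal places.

Solve by backward induction. Given q_C, the follower Apex maximises π_A = (443 - q_C - q_A)q_A - 42q_A.
∂π_A/∂q_A = 401 - q_C - 2q_A = 0 gives the reaction function q_A = (401 - q_C)/2.
Cinder substitutes q_A(q_C) into its own profit: π_C = q_C(443 - q_C - (401 - q_C)/2) - 42q_C = (485/2 - (1/2)q_C)q_C - 42q_C.
Leader FOC: 401/2 - q_C = 0, so q_C = 401/2.
Then q_A = (401 - 401/2)/2 = 401/4.
Total output Q = 1203/4, so price P = 443 - 1203/4 = 569/4.

142.25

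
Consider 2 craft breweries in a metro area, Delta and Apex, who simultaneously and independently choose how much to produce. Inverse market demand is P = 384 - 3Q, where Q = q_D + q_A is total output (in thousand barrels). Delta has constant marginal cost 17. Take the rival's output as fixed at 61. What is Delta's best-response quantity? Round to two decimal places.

With the rival's output fixed at 61, Delta's profit is π_D = (384 - 3·61 - 3q_D)q_D - (17q_D) = (201 - 3q_D)q_D - (17q_D).
∂π_D/∂q_D = 184 - 6q_D = 0, so q_D = 92/3.

30.67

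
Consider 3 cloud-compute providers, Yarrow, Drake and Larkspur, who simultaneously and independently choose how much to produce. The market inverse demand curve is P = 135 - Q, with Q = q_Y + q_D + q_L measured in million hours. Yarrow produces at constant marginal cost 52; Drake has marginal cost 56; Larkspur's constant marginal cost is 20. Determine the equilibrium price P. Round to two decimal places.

65.75

Yarrow's profit: π_Y = (135 - Q)q_Y - (52q_Y). Setting ∂π_Y/∂q_Y = 0: 83 - 2q_Y - (q_D + q_L) = 0.
Drake's first-order condition: 79 - 2q_D - (q_Y + q_L) = 0.
Larkspur's first-order condition: 115 - 2q_L - (q_Y + q_D) = 0.
Summing all 3 equations gives 277 − 4Q = 0, hence Q = 277/4.
Back-substituting: q_Y = (83 − 277/4) = 55/4, q_D = (79 − 277/4) = 39/4, q_L = (115 − 277/4) = 183/4.
Total output Q = 277/4, so price P = 135 - 277/4 = 263/4.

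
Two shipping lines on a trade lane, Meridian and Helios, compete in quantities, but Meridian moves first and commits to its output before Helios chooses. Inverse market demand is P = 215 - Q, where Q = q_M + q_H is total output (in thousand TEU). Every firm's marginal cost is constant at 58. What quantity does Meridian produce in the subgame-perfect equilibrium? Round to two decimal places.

Solve by backward induction. Given q_M, the follower Helios maximises π_H = (215 - q_M - q_H)q_H - 58q_H.
Follower FOC: 157 - q_M - 2q_H = 0, so q_H(q_M) = (157 - q_M)/2.
Meridian substitutes q_H(q_M) into its own profit: π_M = q_M(215 - q_M - (157 - q_M)/2) - 58q_M = (273/2 - (1/2)q_M)q_M - 58q_M.
Maximising: ∂π_M/∂q_M = 157/2 - q_M = 0, giving q_M = 157/2.
Then q_H = (157 - 157/2)/2 = 157/4.

78.50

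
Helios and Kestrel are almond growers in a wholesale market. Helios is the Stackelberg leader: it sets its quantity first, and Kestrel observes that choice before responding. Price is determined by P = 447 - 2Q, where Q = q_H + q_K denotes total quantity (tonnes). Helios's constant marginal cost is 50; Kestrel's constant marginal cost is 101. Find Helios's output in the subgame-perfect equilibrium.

112

The follower Kestrel best-responds to any q_H: π_K = (447 - 2Q)q_K - 101q_K.
Setting the follower's marginal profit to zero, 346 - 2q_H - 4q_K = 0, i.e. q_K = (346 - 2q_H)/4.
Helios substitutes q_K(q_H) into its own profit: π_H = q_H(447 - 2q_H - (346 - 2q_H)/2) - 50q_H = (274 - q_H)q_H - 50q_H.
Maximising: ∂π_H/∂q_H = 224 - 2q_H = 0, giving q_H = 112.
Then q_K = (346 - 2·112)/4 = 61/2.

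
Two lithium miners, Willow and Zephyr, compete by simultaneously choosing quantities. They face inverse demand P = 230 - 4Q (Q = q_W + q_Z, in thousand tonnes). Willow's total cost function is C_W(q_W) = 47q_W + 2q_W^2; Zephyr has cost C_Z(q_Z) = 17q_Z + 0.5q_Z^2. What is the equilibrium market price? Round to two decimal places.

116.13

Willow's profit: π_W = (230 - 4Q)q_W - (47q_W + 2q_W²). Setting ∂π_W/∂q_W = 0: 183 - 12q_W - 4(q_Z) = 0.
Zephyr's first-order condition: 213 - 9q_Z - 4(q_W) = 0.
Best responses: q_W = (183 - 4q_Z)/12, q_Z = (213 - 4q_W)/9.
Substituting one into the other gives q_W = 795/92 and q_Z = 456/23.
Total output Q = 28.4674, so price P = 230 - 4·28.4674 = 116.1304.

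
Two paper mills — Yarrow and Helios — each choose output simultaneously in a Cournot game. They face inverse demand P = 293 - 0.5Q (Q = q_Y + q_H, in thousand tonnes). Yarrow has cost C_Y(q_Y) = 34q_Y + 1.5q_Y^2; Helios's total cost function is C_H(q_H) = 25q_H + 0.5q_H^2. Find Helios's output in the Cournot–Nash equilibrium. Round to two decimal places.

Yarrow's profit: π_Y = (293 - 0.5Q)q_Y - (34q_Y + (3/2)q_Y²). Setting ∂π_Y/∂q_Y = 0: 259 - 4q_Y - (1/2)(q_H) = 0.
Helios's profit: π_H = (293 - 0.5Q)q_H - (25q_H + (1/2)q_H²). Setting ∂π_H/∂q_H = 0: 268 - 2q_H - (1/2)(q_Y) = 0.
Rearranging gives the reaction functions q_Y = (259 - (1/2)q_H)/4 and q_H = (268 - (1/2)q_Y)/2.
Substituting one into the other gives q_Y = 1536/31 and q_H = 121.6129.

121.61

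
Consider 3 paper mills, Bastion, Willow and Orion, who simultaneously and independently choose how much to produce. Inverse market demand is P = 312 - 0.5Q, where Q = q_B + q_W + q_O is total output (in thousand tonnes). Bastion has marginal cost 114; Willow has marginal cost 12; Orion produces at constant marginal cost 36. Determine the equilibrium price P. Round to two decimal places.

118.50

Bastion's profit: π_B = (312 - 0.5Q)q_B - (114q_B). Setting ∂π_B/∂q_B = 0: 198 - q_B - (1/2)(q_W + q_O) = 0.
Willow's first-order condition: 300 - q_W - (1/2)(q_B + q_O) = 0.
Orion's profit: π_O = (312 - 0.5Q)q_O - (36q_O). Setting ∂π_O/∂q_O = 0: 276 - q_O - (1/2)(q_B + q_W) = 0.
Summing all 3 equations gives 774 − 2Q = 0, hence Q = 387.
Back-substituting: q_B = (198 − 387/2)/(1/2) = 9, q_W = (300 − 387/2)/(1/2) = 213, q_O = (276 − 387/2)/(1/2) = 165.
Total output Q = 387, so price P = 312 - (1/2)·387 = 237/2.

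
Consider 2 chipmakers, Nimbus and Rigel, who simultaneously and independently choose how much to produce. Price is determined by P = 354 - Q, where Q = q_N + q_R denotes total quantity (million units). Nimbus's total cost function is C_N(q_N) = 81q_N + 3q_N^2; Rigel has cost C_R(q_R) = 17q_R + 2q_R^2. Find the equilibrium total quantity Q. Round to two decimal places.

79.23

Nimbus's profit: π_N = (354 - Q)q_N - (81q_N + 3q_N²). Setting ∂π_N/∂q_N = 0: 273 - 8q_N - (q_R) = 0.
Rigel's first-order condition: 337 - 6q_R - (q_N) = 0.
Best responses: q_N = (273 - q_R)/8, q_R = (337 - q_N)/6.
Solving the pair: q_N = 1301/47, q_R = 51.5532.
Total output Q = 1301/47 + 51.5532 = 79.2340.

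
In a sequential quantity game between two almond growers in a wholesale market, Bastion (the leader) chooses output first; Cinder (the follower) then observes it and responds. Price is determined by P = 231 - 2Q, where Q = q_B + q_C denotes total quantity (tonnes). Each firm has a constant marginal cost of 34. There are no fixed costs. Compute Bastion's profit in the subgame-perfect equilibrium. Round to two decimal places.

2425.56

The follower Cinder best-responds to any q_B: π_C = (231 - 2Q)q_C - 34q_C.
Setting the follower's marginal profit to zero, 197 - 2q_B - 4q_C = 0, i.e. q_C = (197 - 2q_B)/4.
The leader anticipates this reaction. Substituting into P = 231 - 2Q gives P = 265/2 - q_B, so π_B = (265/2 - q_B)q_B - 34q_B.
Maximising: ∂π_B/∂q_B = 197/2 - 2q_B = 0, giving q_B = 197/4.
Then q_C = (197 - 2·(197/4))/4 = 197/8.
Price P = 231 - 2·(591/8) = 333/4.
Bastion's profit: (333/4 - 34)·(197/4) = 2425.5625.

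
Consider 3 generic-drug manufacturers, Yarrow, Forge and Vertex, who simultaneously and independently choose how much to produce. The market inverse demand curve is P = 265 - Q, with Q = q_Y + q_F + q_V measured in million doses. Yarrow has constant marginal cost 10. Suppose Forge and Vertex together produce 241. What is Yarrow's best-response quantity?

With rivals' combined output fixed at 241, Yarrow's profit is π_Y = (265 - 241 - q_Y)q_Y - (10q_Y) = (24 - q_Y)q_Y - (10q_Y).
∂π_Y/∂q_Y = 14 - 2q_Y = 0, so q_Y = 7.

7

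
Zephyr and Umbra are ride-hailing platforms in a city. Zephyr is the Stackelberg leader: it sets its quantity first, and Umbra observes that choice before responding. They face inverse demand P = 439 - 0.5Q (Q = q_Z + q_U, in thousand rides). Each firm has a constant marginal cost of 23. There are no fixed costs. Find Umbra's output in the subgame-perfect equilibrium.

The follower Umbra best-responds to any q_Z: π_U = (439 - 0.5Q)q_U - 23q_U.
Setting the follower's marginal profit to zero, 416 - (1/2)q_Z - q_U = 0, i.e. q_U = (416 - (1/2)q_Z).
The leader anticipates this reaction. Substituting into P = 439 - 0.5Q gives P = 231 - (1/4)q_Z, so π_Z = (231 - (1/4)q_Z)q_Z - 23q_Z.
Maximising: ∂π_Z/∂q_Z = 208 - (1/2)q_Z = 0, giving q_Z = 416.
Then q_U = (416 - (1/2)·416) = 208.

208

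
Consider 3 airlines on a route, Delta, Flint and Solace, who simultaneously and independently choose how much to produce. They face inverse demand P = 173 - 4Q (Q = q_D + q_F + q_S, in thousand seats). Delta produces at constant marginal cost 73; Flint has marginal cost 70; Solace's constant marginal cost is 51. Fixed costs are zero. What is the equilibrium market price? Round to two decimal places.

Delta's profit: π_D = (173 - 4Q)q_D - (73q_D). Setting ∂π_D/∂q_D = 0: 100 - 8q_D - 4(q_F + q_S) = 0.
Flint's first-order condition: 103 - 8q_F - 4(q_D + q_S) = 0.
Solace's first-order condition: 122 - 8q_S - 4(q_D + q_F) = 0.
Adding the 3 first-order conditions: 325 − 16Q = 0, so Q = 325/16.
Back-substituting: q_D = (100 − 325/4)/4 = 75/16, q_F = (103 − 325/4)/4 = 87/16, q_S = (122 − 325/4)/4 = 163/16.
Total output Q = 325/16, so price P = 173 - 4·(325/16) = 367/4.

91.75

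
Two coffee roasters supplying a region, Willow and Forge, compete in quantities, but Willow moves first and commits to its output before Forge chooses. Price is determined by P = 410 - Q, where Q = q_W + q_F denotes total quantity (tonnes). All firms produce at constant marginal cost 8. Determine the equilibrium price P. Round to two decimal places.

The follower Forge best-responds to any q_W: π_F = (410 - Q)q_F - 8q_F.
Setting the follower's marginal profit to zero, 402 - q_W - 2q_F = 0, i.e. q_F = (402 - q_W)/2.
The leader anticipates this reaction. Substituting into P = 410 - Q gives P = 209 - (1/2)q_W, so π_W = (209 - (1/2)q_W)q_W - 8q_W.
The leader's first-order condition 201 - q_W = 0 yields q_W = 201.
Then q_F = (402 - 201)/2 = 201/2.
Total output Q = 603/2, so price P = 410 - 603/2 = 217/2.

108.50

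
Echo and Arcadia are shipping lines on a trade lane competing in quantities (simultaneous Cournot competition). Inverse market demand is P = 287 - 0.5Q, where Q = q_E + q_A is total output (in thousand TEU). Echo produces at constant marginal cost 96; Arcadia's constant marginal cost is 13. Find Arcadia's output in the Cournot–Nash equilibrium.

238

Echo's profit: π_E = (287 - 0.5Q)q_E - (96q_E). Setting ∂π_E/∂q_E = 0: 191 - q_E - (1/2)(q_A) = 0.
Arcadia's first-order condition: 274 - q_A - (1/2)(q_E) = 0.
So q_E = (191 - (1/2)q_A) and q_A = (274 - (1/2)q_E).
Substituting one into the other gives q_E = 72 and q_A = 238.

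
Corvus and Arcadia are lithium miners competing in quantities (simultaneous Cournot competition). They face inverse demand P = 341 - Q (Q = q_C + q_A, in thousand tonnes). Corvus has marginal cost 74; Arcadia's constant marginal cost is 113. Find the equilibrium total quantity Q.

165

Corvus's profit: π_C = (341 - Q)q_C - (74q_C). Setting ∂π_C/∂q_C = 0: 267 - 2q_C - (q_A) = 0.
Arcadia's profit: π_A = (341 - Q)q_A - (113q_A). Setting ∂π_A/∂q_A = 0: 228 - 2q_A - (q_C) = 0.
Best responses: q_C = (267 - q_A)/2, q_A = (228 - q_C)/2.
Substituting one into the other gives q_C = 102 and q_A = 63.
Total output Q = 102 + 63 = 165.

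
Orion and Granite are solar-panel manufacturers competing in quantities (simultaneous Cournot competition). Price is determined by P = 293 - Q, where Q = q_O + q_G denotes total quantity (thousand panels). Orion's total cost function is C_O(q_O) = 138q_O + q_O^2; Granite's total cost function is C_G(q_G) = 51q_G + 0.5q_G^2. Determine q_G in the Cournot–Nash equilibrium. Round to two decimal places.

Orion's profit: π_O = (293 - Q)q_O - (138q_O + q_O²). Setting ∂π_O/∂q_O = 0: 155 - 4q_O - (q_G) = 0.
Granite's first-order condition: 242 - 3q_G - (q_O) = 0.
So q_O = (155 - q_G)/4 and q_G = (242 - q_O)/3.
Solving the pair: q_O = 223/11, q_G = 813/11.

73.91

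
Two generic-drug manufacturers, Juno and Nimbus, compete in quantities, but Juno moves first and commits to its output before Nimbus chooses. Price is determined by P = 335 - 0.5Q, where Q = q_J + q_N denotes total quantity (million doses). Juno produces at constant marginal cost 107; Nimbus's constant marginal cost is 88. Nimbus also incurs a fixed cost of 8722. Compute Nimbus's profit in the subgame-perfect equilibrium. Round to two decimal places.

Solve by backward induction. Given q_J, the follower Nimbus maximises π_N = (335 - (1/2)q_J - (1/2)q_N)q_N - 88q_N.
Setting the follower's marginal profit to zero, 247 - (1/2)q_J - q_N = 0, i.e. q_N = (247 - (1/2)q_J).
The leader anticipates this reaction. Substituting into P = 335 - 0.5Q gives P = 423/2 - (1/4)q_J, so π_J = (423/2 - (1/4)q_J)q_J - 107q_J.
The leader's first-order condition 209/2 - (1/2)q_J = 0 yields q_J = 209.
Then q_N = (247 - (1/2)·209) = 285/2.
Price P = 335 - (1/2)·(703/2) = 637/4.
Nimbus's profit: (637/4 - 88)·(285/2) - 8722 = 1431.1250.

1431.13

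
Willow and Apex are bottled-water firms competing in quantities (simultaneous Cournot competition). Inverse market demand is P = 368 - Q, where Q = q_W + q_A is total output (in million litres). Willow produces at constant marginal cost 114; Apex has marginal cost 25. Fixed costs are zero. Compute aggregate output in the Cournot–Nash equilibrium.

199

Willow's profit: π_W = (368 - Q)q_W - (114q_W). Setting ∂π_W/∂q_W = 0: 254 - 2q_W - (q_A) = 0.
Apex's first-order condition: 343 - 2q_A - (q_W) = 0.
Best responses: q_W = (254 - q_A)/2, q_A = (343 - q_W)/2.
Substituting one into the other gives q_W = 55 and q_A = 144.
Total output Q = 55 + 144 = 199.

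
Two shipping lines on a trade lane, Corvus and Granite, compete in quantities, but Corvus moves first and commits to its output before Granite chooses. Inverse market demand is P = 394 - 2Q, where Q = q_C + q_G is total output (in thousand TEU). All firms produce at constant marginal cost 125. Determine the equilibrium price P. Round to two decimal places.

The follower Granite best-responds to any q_C: π_G = (394 - 2Q)q_G - 125q_G.
Follower FOC: 269 - 2q_C - 4q_G = 0, so q_G(q_C) = (269 - 2q_C)/4.
Corvus substitutes q_G(q_C) into its own profit: π_C = q_C(394 - 2q_C - (269 - 2q_C)/2) - 125q_C = (519/2 - q_C)q_C - 125q_C.
Leader FOC: 269/2 - 2q_C = 0, so q_C = 269/4.
Then q_G = (269 - 2·(269/4))/4 = 269/8.
Total output Q = 807/8, so price P = 394 - 2·(807/8) = 769/4.

192.25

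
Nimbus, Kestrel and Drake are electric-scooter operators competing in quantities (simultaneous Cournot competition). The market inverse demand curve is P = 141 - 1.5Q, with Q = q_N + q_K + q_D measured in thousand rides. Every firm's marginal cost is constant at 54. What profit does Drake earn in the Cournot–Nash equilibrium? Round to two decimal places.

315.38

Each firm earns π_i = (141 - 1.5Q)q_i - 54q_i.
Setting ∂π_i/∂q_i = 0 with rivals' quantities fixed: 87 - 3q_i - (3/2)·Σ_{j≠i} q_j = 0.
By symmetry each firm produces the same amount; substituting Σ_{j≠i} q_j = 2q_i yields q_i = 87/6 = 29/2.
Price P = 141 - (3/2)·(87/2) = 303/4.
Drake's profit: (303/4 - 54)·(29/2) = 315.3750.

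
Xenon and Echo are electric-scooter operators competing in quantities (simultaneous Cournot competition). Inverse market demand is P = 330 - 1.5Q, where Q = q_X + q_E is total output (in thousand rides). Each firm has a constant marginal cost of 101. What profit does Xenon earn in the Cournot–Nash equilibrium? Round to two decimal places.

3884.52

Each firm earns π_i = (330 - 1.5Q)q_i - 101q_i.
First-order condition (treating rivals' output as given): 229 - 3q_i - (3/2)q_j = 0.
With identical firms every q_j equals q_i, so q_j = q_i and 229 = (9/2)q_i, giving q_i = 458/9.
Price P = 330 - (3/2)·(916/9) = 532/3.
Xenon's profit: (532/3 - 101)·(458/9) = 3884.5185.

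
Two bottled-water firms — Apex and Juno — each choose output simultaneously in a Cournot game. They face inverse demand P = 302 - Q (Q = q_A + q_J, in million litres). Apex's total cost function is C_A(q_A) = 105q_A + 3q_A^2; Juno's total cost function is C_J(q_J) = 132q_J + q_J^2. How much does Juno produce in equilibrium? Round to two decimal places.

Apex's profit: π_A = (302 - Q)q_A - (105q_A + 3q_A²). Setting ∂π_A/∂q_A = 0: 197 - 8q_A - (q_J) = 0.
Juno's first-order condition: 170 - 4q_J - (q_A) = 0.
Rearranging gives the reaction functions q_A = (197 - q_J)/8 and q_J = (170 - q_A)/4.
Solving the pair: q_A = 618/31, q_J = 1163/31.

37.52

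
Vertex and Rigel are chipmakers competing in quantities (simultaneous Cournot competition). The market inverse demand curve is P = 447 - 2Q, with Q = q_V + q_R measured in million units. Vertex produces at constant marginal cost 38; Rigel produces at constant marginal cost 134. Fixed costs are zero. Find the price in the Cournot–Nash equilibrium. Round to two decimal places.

206.33

Vertex's profit: π_V = (447 - 2Q)q_V - (38q_V). Setting ∂π_V/∂q_V = 0: 409 - 4q_V - 2(q_R) = 0.
Rigel's first-order condition: 313 - 4q_R - 2(q_V) = 0.
Rearranging gives the reaction functions q_V = (409 - 2q_R)/4 and q_R = (313 - 2q_V)/4.
Substituting one into the other gives q_V = 505/6 and q_R = 217/6.
Total output Q = 361/3, so price P = 447 - 2·(361/3) = 619/3.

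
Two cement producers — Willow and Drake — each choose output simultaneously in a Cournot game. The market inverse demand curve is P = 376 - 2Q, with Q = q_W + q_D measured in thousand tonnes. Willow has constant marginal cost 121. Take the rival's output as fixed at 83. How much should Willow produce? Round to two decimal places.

22.25

With the rival's output fixed at 83, Willow's profit is π_W = (376 - 2·83 - 2q_W)q_W - (121q_W) = (210 - 2q_W)q_W - (121q_W).
∂π_W/∂q_W = 89 - 4q_W = 0, so q_W = 89/4.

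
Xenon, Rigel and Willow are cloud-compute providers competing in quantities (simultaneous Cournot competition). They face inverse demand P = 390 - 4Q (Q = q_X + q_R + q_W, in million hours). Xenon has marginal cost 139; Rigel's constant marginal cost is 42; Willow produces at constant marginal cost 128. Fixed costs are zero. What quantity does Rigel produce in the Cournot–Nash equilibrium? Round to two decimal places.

Xenon's profit: π_X = (390 - 4Q)q_X - (139q_X). Setting ∂π_X/∂q_X = 0: 251 - 8q_X - 4(q_R + q_W) = 0.
Rigel's first-order condition: 348 - 8q_R - 4(q_X + q_W) = 0.
Willow's first-order condition: 262 - 8q_W - 4(q_X + q_R) = 0.
Adding the 3 first-order conditions: 861 − 16Q = 0, so Q = 861/16.
Back-substituting: q_X = (251 − 861/4)/4 = 143/16, q_R = (348 − 861/4)/4 = 531/16, q_W = (262 − 861/4)/4 = 187/16.

33.19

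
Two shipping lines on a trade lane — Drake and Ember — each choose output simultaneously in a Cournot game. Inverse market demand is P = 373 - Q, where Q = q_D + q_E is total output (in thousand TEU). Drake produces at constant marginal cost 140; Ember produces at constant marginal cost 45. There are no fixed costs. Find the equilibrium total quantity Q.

187

Drake's profit: π_D = (373 - Q)q_D - (140q_D). Setting ∂π_D/∂q_D = 0: 233 - 2q_D - (q_E) = 0.
Ember's first-order condition: 328 - 2q_E - (q_D) = 0.
Rearranging gives the reaction functions q_D = (233 - q_E)/2 and q_E = (328 - q_D)/2.
Substituting one into the other gives q_D = 46 and q_E = 141.
Total output Q = 46 + 141 = 187.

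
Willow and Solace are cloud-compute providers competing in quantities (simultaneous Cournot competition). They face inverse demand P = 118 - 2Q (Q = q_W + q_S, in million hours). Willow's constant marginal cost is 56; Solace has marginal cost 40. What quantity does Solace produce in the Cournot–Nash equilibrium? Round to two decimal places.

15.67

Willow's profit: π_W = (118 - 2Q)q_W - (56q_W). Setting ∂π_W/∂q_W = 0: 62 - 4q_W - 2(q_S) = 0.
Solace's first-order condition: 78 - 4q_S - 2(q_W) = 0.
Rearranging gives the reaction functions q_W = (62 - 2q_S)/4 and q_S = (78 - 2q_W)/4.
Solving the pair: q_W = 23/3, q_S = 47/3.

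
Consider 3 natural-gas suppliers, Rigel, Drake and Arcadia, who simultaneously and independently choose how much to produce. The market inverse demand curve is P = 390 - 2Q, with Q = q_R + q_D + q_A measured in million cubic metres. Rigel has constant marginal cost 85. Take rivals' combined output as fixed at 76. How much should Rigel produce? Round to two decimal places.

With rivals' combined output fixed at 76, Rigel's profit is π_R = (390 - 2·76 - 2q_R)q_R - (85q_R) = (238 - 2q_R)q_R - (85q_R).
∂π_R/∂q_R = 153 - 4q_R = 0, so q_R = 153/4.

38.25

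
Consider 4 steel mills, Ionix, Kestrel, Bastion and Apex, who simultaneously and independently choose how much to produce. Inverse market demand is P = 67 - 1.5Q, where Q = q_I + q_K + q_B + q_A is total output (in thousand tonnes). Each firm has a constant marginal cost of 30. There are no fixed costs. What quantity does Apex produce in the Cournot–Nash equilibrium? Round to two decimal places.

A representative firm's profit is π_i = q_i(67 - 1.5Q) - 30q_i.
Setting ∂π_i/∂q_i = 0 with rivals' quantities fixed: 37 - 3q_i - (3/2)·Σ_{j≠i} q_j = 0.
With identical firms every q_j equals q_i, so Σ_{j≠i} q_j = 3q_i and 37 = (15/2)q_i, giving q_i = 74/15.

4.93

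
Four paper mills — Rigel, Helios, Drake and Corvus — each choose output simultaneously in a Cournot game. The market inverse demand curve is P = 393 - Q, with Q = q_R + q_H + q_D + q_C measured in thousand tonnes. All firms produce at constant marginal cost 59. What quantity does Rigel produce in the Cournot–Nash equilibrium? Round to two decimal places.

66.80

Each firm earns π_i = (393 - Q)q_i - 59q_i.
First-order condition (treating rivals' output as given): 334 - 2q_i - Σ_{j≠i} q_j = 0.
With identical firms every q_j equals q_i, so Σ_{j≠i} q_j = 3q_i and 334 = 5q_i, giving q_i = 334/5.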